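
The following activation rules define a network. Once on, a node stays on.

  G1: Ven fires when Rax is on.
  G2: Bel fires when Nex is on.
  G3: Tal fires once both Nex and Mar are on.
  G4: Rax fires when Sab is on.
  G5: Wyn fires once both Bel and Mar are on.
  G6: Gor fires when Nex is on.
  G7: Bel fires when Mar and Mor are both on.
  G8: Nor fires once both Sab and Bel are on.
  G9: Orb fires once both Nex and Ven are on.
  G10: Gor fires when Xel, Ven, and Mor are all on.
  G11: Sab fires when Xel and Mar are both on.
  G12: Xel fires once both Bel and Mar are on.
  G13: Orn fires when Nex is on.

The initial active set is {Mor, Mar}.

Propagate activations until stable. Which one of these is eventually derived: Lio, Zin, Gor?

Mar and Mor are on, so Bel fires (G7).
G12: Bel and Mar on → Xel on.
G11: Xel and Mar on → Sab on.
G4: Sab on → Rax on.
Rax is on, so Ven fires (G1).
G10: Xel, Ven, and Mor on → Gor on.
No rule produces Lio, and it is not given. No rule produces Zin, and it is not given.

Gor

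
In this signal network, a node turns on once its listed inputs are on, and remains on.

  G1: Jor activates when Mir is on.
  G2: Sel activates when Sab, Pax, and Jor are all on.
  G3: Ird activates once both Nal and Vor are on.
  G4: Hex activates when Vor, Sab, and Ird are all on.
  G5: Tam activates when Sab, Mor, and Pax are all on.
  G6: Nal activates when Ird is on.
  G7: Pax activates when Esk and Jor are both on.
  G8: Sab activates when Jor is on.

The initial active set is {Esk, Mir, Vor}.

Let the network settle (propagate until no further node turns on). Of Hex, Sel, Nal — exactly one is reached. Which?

G1: Mir on → Jor on.
Jor is on, so Sab activates (G8).
G7: Esk and Jor on → Pax on.
G2: Sab, Pax, and Jor on → Sel on.
Nal would need Ird (G6), but Ird never turns on. Hex would need Vor, Sab, and Ird (G4), but Ird never turns on.

Sel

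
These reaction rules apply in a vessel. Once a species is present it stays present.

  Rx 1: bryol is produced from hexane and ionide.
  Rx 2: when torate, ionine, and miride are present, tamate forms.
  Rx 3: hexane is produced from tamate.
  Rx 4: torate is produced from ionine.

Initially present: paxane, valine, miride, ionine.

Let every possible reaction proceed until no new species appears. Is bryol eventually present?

bryol would need hexane and ionide (Rx 1), but ionide never forms.

No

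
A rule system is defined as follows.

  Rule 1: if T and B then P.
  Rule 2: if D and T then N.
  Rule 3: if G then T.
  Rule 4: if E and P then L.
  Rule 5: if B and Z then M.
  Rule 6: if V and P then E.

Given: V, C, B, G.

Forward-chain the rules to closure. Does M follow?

M would need B and Z (Rule 5), but Z is never established.

No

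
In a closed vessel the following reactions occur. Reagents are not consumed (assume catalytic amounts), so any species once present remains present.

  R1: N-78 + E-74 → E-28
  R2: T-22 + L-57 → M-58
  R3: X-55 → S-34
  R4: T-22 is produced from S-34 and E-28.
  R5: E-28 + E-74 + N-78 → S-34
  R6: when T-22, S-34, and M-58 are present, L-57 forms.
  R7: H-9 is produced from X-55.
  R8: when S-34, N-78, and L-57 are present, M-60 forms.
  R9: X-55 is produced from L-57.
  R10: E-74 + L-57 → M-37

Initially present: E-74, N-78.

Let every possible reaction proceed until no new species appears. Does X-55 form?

No

X-55 would need L-57 (R9), but L-57 never forms.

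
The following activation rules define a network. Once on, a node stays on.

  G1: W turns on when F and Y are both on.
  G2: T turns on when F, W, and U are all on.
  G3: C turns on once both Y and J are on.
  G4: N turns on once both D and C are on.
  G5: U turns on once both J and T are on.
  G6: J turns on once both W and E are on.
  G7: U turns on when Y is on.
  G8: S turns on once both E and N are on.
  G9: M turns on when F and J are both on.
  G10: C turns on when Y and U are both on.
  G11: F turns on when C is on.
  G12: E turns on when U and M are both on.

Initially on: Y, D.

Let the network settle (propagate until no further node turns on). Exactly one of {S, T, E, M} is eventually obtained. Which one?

T

G7: Y on → U on.
Y and U are on, so C turns on (G10).
G11: C on → F on.
G1: F and Y on → W on.
F, W, and U are on, so T turns on (G2).
E would need U and M (G12), but M never turns on. S would need E and N (G8), but E never turns on. M would need F and J (G9), but J never turns on.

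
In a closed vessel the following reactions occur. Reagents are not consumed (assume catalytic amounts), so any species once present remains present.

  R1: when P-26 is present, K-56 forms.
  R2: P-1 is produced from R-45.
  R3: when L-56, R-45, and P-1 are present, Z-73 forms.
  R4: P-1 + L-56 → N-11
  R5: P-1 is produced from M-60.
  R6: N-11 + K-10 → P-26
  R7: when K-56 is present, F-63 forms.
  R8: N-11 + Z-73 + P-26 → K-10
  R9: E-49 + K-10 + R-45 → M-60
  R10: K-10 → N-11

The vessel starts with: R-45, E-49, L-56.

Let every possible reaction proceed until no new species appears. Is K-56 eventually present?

K-56 would need P-26 (R1), but P-26 never forms.

No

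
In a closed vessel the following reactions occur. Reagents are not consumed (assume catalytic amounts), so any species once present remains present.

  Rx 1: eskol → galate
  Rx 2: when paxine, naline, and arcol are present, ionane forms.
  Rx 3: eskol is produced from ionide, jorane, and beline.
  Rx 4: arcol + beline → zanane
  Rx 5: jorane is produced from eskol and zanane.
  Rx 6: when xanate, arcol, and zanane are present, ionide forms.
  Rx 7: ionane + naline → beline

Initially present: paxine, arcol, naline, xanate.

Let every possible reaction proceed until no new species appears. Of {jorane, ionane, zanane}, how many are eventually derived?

2

paxine, naline, and arcol present → ionane forms (Rx 2).
ionane and naline present → beline forms (Rx 7).
arcol and beline present → zanane forms (Rx 4).
jorane would need eskol and zanane (Rx 5), but eskol never forms.
ionane: reached.
zanane: reached.
Reached: ionane and zanane — 2 of the 3.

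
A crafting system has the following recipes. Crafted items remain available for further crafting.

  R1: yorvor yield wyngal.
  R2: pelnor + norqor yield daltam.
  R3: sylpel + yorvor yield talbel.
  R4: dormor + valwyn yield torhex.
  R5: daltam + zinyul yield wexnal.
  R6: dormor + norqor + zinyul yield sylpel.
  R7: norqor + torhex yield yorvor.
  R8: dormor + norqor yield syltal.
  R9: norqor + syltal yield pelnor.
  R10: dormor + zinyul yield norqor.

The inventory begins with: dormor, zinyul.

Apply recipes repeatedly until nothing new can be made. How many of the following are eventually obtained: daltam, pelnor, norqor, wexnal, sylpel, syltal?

6

dormor + zinyul → norqor (R10).
Using R6, dormor, norqor, and zinyul make sylpel.
Using R8, dormor and norqor make syltal.
Using R9, norqor and syltal make pelnor.
pelnor + norqor → daltam (R2).
Using R5, daltam and zinyul make wexnal.
daltam: reached.
pelnor: reached.
norqor: reached.
wexnal: reached.
sylpel: reached.
syltal: reached.
All 6 are reached.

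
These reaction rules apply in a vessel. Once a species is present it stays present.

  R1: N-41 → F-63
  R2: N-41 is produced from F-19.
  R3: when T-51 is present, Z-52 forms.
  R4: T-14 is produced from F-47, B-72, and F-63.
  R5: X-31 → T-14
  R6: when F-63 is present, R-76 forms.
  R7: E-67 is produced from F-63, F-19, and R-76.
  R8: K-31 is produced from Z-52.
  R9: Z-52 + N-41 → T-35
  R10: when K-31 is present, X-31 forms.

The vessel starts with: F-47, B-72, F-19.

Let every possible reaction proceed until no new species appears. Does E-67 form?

Yes

F-19 present → N-41 forms (R2).
N-41 present → F-63 forms (R1).
F-63 present → R-76 forms (R6).
F-63, F-19, and R-76 present → E-67 forms (R7).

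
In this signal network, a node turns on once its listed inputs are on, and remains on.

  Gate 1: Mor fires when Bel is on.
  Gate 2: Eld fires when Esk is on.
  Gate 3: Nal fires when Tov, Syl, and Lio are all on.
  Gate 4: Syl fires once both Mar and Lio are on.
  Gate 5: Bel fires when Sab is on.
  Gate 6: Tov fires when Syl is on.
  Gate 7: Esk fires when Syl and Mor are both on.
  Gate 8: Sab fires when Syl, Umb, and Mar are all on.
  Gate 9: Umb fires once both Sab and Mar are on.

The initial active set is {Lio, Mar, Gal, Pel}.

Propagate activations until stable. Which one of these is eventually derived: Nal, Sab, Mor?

Mar and Lio are on, so Syl fires (Gate 4).
Gate 6: Syl on → Tov on.
Gate 3: Tov, Syl, and Lio on → Nal on.
Sab would need Syl, Umb, and Mar (Gate 8), but Umb never turns on. Mor would need Bel (Gate 1), but Bel never turns on.

Nal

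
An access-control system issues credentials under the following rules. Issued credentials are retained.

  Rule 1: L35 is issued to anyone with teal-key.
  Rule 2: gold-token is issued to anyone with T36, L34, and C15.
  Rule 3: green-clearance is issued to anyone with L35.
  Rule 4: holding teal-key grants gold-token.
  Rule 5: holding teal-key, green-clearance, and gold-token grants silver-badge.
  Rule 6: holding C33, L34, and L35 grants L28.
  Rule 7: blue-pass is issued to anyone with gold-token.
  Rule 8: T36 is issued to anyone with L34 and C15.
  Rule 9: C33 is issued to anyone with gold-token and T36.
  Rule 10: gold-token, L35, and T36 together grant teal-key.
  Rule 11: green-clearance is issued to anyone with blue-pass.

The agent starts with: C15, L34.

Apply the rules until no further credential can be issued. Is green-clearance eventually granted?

Yes

Holding L34 and C15 grants T36 (Rule 8).
Holding T36, L34, and C15 grants gold-token (Rule 2).
Holding gold-token grants blue-pass (Rule 7).
Holding blue-pass grants green-clearance (Rule 11).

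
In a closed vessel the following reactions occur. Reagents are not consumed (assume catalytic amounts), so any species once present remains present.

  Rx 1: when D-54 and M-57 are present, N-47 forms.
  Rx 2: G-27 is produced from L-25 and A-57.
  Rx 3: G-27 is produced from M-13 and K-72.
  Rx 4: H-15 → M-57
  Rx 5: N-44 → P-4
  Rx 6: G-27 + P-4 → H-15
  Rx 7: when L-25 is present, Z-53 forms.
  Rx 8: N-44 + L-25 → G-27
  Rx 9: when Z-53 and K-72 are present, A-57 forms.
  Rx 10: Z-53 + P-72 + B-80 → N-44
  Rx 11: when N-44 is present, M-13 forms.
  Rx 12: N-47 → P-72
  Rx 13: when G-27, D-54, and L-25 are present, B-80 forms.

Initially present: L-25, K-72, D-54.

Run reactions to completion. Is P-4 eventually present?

P-4 would need N-44 (Rx 5), but N-44 never forms.

No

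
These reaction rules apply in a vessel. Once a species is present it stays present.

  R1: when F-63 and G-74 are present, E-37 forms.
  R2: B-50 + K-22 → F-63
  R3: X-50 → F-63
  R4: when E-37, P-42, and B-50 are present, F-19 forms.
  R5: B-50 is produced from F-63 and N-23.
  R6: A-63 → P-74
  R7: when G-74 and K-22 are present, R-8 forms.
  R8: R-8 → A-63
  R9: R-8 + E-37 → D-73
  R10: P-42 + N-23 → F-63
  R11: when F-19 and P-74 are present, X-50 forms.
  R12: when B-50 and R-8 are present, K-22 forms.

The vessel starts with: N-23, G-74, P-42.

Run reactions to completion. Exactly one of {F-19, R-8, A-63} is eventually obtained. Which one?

F-19

P-42 and N-23 present → F-63 forms (R10).
F-63 and N-23 present → B-50 forms (R5).
F-63 and G-74 present → E-37 forms (R1).
E-37, P-42, and B-50 present → F-19 forms (R4).
R-8 would need G-74 and K-22 (R7), but K-22 never forms. A-63 would need R-8 (R8), but R-8 never forms.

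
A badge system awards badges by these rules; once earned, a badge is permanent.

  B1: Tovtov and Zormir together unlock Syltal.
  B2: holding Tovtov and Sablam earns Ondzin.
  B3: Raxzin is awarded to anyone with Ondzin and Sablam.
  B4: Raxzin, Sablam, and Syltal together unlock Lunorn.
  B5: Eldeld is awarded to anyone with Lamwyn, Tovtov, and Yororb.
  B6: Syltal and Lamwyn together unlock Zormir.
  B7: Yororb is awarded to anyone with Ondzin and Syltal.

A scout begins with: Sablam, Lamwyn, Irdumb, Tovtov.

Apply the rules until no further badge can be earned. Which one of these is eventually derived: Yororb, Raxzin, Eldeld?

With Tovtov and Sablam, Ondzin is earned (B2).
With Ondzin and Sablam, Raxzin is earned (B3).
Eldeld would need Lamwyn, Tovtov, and Yororb (B5), but Yororb is never earned. Yororb would need Ondzin and Syltal (B7), but Syltal is never earned.

Raxzin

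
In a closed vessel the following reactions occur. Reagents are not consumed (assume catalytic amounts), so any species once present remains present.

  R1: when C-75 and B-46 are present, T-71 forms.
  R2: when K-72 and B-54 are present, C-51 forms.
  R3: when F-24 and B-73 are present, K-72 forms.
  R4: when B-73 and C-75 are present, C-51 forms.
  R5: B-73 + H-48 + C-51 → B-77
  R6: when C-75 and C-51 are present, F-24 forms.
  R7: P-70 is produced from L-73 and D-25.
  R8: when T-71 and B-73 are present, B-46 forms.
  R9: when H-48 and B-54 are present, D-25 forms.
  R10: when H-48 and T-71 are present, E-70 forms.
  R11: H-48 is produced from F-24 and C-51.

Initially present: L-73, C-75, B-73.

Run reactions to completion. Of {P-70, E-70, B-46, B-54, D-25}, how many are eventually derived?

0

P-70 would need L-73 and D-25 (R7), but D-25 never forms.
E-70 would need H-48 and T-71 (R10), but T-71 never forms.
B-46 would need T-71 and B-73 (R8), but T-71 never forms.
No rule produces B-54, and it is not given.
D-25 would need H-48 and B-54 (R9), but B-54 never forms.
None of the 5 are reached.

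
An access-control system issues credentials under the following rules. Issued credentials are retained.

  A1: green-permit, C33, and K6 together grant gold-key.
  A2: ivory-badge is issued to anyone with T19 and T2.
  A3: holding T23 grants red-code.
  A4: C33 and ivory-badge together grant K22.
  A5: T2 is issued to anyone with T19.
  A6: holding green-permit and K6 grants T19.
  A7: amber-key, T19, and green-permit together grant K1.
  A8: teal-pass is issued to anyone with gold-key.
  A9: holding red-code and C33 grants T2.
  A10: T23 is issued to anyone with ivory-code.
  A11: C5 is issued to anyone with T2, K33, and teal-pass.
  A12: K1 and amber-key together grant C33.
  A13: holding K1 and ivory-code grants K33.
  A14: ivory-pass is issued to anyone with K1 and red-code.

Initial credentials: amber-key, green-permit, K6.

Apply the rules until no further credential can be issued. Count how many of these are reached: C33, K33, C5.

1

Holding green-permit and K6 grants T19 (A6).
Holding amber-key, T19, and green-permit grants K1 (A7).
Holding K1 and amber-key grants C33 (A12).
C33: reached.
K33 would need K1 and ivory-code (A13), but ivory-code is never granted.
C5 would need T2, K33, and teal-pass (A11), but K33 is never granted.
Reached: C33 — 1 of the 3.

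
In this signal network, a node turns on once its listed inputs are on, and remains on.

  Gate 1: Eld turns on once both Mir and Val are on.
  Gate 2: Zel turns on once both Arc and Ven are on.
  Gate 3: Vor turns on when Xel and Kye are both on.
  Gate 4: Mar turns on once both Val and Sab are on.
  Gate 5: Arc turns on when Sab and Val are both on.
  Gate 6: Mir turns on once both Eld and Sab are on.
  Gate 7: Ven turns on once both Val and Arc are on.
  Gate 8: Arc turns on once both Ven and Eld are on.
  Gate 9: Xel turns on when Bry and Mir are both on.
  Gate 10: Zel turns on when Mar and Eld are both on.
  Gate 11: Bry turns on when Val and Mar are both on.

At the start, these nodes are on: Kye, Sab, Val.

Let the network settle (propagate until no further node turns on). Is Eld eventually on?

Eld would need Mir and Val (Gate 1), but Mir never turns on.

No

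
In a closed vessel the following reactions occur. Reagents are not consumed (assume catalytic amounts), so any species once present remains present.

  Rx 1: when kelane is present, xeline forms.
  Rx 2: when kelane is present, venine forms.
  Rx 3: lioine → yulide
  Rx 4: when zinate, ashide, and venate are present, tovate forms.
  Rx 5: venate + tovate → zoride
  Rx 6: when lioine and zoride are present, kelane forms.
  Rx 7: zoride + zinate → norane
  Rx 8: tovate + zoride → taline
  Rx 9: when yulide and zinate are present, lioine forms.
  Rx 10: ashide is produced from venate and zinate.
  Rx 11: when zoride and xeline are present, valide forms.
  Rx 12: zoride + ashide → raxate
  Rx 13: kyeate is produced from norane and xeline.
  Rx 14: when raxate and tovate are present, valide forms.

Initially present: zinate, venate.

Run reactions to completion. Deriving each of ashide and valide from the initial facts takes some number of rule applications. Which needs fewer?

ashide: venate and zinate present → ashide forms (Rx 10). [1 rule application]
valide: venate and zinate present → ashide forms (Rx 10). zinate, ashide, and venate present → tovate forms (Rx 4). venate and tovate present → zoride forms (Rx 5). zoride and ashide present → raxate forms (Rx 12). raxate and tovate present → valide forms (Rx 14). [5 rule applications]
ashide needs fewer.

ashide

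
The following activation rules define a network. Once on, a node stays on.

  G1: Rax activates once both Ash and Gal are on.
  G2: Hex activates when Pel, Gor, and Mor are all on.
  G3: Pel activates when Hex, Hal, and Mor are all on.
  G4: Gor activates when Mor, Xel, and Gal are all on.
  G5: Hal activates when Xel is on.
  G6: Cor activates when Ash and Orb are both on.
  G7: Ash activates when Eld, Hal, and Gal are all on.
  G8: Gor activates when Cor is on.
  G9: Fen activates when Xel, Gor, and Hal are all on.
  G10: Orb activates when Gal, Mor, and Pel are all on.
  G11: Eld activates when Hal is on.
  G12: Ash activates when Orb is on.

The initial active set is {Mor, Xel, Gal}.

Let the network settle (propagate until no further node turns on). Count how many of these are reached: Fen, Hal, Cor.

2

G4: Mor, Xel, and Gal on → Gor on.
G5: Xel on → Hal on.
Xel, Gor, and Hal are on, so Fen activates (G9).
Fen: reached.
Hal: reached.
Cor would need Ash and Orb (G6), but Orb never turns on.
Reached: Fen and Hal — 2 of the 3.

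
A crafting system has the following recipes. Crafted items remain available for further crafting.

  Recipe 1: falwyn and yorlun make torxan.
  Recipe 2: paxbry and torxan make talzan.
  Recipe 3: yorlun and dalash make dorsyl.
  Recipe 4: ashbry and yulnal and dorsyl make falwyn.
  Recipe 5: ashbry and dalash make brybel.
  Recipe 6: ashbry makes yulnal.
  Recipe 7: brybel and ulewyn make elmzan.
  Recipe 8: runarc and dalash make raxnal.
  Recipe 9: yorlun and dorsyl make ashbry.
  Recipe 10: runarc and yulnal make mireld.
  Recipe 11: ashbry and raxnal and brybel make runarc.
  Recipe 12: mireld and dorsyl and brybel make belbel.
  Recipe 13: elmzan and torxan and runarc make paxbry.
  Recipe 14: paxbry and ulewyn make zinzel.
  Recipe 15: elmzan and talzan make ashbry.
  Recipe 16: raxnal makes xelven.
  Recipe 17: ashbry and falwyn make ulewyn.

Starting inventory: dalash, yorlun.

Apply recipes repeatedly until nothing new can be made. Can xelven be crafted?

No

xelven would need raxnal (Recipe 16), but raxnal is never obtained.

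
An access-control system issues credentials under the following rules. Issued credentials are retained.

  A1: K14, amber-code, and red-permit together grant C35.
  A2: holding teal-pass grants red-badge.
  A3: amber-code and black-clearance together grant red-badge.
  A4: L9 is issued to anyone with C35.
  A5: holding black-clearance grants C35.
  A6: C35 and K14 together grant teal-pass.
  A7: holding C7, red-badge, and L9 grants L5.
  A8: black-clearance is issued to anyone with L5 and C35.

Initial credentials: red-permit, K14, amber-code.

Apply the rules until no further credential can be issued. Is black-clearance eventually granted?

black-clearance would need L5 and C35 (A8), but L5 is never granted.

No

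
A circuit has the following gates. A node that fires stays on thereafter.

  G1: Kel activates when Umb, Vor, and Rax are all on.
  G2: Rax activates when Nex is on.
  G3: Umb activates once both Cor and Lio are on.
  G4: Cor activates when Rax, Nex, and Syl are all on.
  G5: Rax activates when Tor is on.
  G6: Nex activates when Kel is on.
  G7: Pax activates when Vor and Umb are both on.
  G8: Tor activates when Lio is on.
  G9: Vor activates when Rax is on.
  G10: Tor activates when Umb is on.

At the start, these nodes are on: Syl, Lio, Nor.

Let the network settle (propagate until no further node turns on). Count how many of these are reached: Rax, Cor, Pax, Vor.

2

G8: Lio on → Tor on.
Tor is on, so Rax activates (G5).
G9: Rax on → Vor on.
Rax: reached.
Cor would need Rax, Nex, and Syl (G4), but Nex never turns on.
Pax would need Vor and Umb (G7), but Umb never turns on.
Vor: reached.
Reached: Rax and Vor — 2 of the 4.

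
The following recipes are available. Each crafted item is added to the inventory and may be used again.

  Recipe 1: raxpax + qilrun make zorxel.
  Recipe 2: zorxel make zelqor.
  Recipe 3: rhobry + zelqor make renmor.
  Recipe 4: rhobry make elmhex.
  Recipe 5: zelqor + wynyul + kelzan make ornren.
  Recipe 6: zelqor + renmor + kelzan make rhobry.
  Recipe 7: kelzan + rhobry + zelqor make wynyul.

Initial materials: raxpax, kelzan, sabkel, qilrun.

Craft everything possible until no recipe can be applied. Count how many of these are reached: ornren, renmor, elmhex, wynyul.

ornren would need zelqor, wynyul, and kelzan (Recipe 5), but wynyul is never obtained.
renmor would need rhobry and zelqor (Recipe 3), but rhobry is never obtained.
elmhex would need rhobry (Recipe 4), but rhobry is never obtained.
wynyul would need kelzan, rhobry, and zelqor (Recipe 7), but rhobry is never obtained.
None of the 4 are reached.

0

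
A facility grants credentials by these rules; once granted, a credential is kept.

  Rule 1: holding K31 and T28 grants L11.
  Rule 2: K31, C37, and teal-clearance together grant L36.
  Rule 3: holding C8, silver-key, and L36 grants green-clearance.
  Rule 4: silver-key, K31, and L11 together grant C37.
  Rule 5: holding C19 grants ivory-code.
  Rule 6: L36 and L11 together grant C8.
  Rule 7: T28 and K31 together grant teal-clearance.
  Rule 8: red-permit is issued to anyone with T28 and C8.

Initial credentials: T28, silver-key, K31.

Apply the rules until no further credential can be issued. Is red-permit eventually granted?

Yes

Holding T28 and K31 grants teal-clearance (Rule 7).
Holding K31 and T28 grants L11 (Rule 1).
Holding silver-key, K31, and L11 grants C37 (Rule 4).
Holding K31, C37, and teal-clearance grants L36 (Rule 2).
Holding L36 and L11 grants C8 (Rule 6).
Holding T28 and C8 grants red-permit (Rule 8).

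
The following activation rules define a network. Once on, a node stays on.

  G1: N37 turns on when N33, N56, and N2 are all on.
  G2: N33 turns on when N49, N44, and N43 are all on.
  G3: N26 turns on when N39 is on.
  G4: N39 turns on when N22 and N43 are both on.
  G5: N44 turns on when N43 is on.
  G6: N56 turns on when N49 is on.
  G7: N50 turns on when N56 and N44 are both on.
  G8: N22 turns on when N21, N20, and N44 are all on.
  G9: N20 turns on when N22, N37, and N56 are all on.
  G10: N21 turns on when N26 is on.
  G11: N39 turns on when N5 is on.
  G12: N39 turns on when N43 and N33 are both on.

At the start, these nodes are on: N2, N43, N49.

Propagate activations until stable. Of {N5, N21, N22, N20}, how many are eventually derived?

1

G5: N43 on → N44 on.
N49, N44, and N43 are on, so N33 turns on (G2).
G12: N43 and N33 on → N39 on.
N39 is on, so N26 turns on (G3).
N26 is on, so N21 turns on (G10).
No rule produces N5, and it is not given.
N21: reached.
N22 would need N21, N20, and N44 (G8), but N20 never turns on.
N20 would need N22, N37, and N56 (G9), but N22 never turns on.
Reached: N21 — 1 of the 4.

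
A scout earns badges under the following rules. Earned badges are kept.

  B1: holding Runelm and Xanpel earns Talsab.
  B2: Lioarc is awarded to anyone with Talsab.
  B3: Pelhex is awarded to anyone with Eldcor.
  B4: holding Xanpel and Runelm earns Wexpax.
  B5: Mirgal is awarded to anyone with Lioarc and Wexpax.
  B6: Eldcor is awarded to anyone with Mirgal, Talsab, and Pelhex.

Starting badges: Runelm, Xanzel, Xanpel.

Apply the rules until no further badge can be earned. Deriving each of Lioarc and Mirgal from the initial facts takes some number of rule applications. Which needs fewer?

Lioarc: With Runelm and Xanpel, Talsab is earned (B1). With Talsab, Lioarc is earned (B2). [2 rule applications]
Mirgal: With Xanpel and Runelm, Wexpax is earned (B4). With Runelm and Xanpel, Talsab is earned (B1). With Talsab, Lioarc is earned (B2). With Lioarc and Wexpax, Mirgal is earned (B5). [4 rule applications]
Lioarc needs fewer.

Lioarc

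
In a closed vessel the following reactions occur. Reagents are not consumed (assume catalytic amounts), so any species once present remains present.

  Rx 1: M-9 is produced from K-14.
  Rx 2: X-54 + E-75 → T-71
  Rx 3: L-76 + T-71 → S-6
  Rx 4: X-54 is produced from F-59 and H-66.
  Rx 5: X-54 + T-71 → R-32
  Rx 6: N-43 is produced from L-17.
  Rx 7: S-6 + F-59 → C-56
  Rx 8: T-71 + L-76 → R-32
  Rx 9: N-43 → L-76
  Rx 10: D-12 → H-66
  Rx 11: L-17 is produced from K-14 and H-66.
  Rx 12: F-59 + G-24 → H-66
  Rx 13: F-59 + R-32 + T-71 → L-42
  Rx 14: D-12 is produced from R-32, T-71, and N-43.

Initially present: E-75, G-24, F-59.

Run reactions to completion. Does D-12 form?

No

D-12 would need R-32, T-71, and N-43 (Rx 14), but N-43 never forms.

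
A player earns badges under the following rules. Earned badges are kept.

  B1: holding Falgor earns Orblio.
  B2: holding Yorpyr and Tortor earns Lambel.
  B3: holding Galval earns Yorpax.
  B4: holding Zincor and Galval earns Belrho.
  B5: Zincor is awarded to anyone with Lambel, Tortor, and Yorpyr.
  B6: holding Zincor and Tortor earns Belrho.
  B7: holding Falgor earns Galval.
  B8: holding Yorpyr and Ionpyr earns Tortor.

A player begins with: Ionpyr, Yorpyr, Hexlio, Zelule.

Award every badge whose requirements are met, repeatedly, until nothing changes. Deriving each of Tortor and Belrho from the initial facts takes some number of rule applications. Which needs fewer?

Tortor: With Yorpyr and Ionpyr, Tortor is earned (B8). [1 rule application]
Belrho: With Yorpyr and Ionpyr, Tortor is earned (B8). With Yorpyr and Tortor, Lambel is earned (B2). With Lambel, Tortor, and Yorpyr, Zincor is earned (B5). With Zincor and Tortor, Belrho is earned (B6). [4 rule applications]
Tortor needs fewer.

Tortor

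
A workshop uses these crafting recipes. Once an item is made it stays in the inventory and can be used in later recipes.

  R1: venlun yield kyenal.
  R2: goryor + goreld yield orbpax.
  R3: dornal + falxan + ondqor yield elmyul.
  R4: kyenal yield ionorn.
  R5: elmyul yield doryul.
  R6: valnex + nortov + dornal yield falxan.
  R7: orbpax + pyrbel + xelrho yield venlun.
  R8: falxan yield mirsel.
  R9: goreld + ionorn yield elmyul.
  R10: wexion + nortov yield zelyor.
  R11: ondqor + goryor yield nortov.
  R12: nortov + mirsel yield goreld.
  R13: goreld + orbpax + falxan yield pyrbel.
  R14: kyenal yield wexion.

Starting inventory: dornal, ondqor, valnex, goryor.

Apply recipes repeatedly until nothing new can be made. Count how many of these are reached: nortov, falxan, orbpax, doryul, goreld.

Using R11, ondqor and goryor make nortov.
valnex + nortov + dornal → falxan (R6).
Using R3, dornal, falxan, and ondqor make elmyul.
Using R8, falxan makes mirsel.
Using R12, nortov and mirsel make goreld.
Using R5, elmyul makes doryul.
goryor + goreld → orbpax (R2).
nortov: reached.
falxan: reached.
orbpax: reached.
doryul: reached.
goreld: reached.
All 5 are reached.

5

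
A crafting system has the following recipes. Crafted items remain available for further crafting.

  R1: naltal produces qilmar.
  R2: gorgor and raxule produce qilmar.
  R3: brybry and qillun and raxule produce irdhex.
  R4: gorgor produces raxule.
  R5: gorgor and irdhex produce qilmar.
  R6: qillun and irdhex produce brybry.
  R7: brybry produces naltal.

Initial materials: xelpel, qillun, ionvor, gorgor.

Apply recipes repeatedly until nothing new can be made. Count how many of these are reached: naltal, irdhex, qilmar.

1

Using R4, gorgor makes raxule.
Using R2, gorgor and raxule make qilmar.
naltal would need brybry (R7), but brybry is never obtained.
irdhex would need brybry, qillun, and raxule (R3), but brybry is never obtained.
qilmar: reached.
Reached: qilmar — 1 of the 3.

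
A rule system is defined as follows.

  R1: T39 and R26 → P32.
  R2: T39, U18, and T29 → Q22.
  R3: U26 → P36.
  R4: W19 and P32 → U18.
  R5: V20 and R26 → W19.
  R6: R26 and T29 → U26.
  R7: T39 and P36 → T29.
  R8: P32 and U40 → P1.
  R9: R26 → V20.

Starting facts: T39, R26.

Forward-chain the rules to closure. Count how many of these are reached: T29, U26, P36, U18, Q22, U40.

T39 and R26 hold, so P32 follows (R1).
From R26, R9 gives V20.
From V20 and R26, R5 gives W19.
From W19 and P32, R4 gives U18.
T29 would need T39 and P36 (R7), but P36 is never established.
U26 would need R26 and T29 (R6), but T29 is never established.
P36 would need U26 (R3), but U26 is never established.
U18: reached.
Q22 would need T39, U18, and T29 (R2), but T29 is never established.
No rule produces U40, and it is not given.
Reached: U18 — 1 of the 6.

1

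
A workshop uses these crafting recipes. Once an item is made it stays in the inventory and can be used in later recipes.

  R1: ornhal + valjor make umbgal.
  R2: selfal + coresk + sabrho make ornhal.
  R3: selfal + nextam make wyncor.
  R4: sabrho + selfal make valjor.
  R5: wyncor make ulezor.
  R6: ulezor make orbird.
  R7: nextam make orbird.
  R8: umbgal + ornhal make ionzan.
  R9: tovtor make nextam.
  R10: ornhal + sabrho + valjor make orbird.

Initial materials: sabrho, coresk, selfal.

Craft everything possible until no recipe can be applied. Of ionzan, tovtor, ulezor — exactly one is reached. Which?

Using R4, sabrho and selfal make valjor.
Using R2, selfal, coresk, and sabrho make ornhal.
ornhal + valjor → umbgal (R1).
umbgal + ornhal → ionzan (R8).
ulezor would need wyncor (R5), but wyncor is never obtained. No rule produces tovtor, and it is not given.

ionzan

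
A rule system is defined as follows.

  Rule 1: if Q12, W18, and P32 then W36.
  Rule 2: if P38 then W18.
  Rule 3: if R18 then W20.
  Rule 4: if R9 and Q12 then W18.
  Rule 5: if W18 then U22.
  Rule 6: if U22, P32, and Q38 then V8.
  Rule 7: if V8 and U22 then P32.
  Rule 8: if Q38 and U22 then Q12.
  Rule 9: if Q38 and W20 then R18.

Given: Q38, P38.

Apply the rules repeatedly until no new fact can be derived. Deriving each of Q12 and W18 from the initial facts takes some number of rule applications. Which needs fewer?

W18: P38 holds, so W18 follows (Rule 2). [1 rule application]
Q12: From P38, Rule 2 gives W18. From W18, Rule 5 gives U22. From Q38 and U22, Rule 8 gives Q12. [3 rule applications]
W18 needs fewer.

W18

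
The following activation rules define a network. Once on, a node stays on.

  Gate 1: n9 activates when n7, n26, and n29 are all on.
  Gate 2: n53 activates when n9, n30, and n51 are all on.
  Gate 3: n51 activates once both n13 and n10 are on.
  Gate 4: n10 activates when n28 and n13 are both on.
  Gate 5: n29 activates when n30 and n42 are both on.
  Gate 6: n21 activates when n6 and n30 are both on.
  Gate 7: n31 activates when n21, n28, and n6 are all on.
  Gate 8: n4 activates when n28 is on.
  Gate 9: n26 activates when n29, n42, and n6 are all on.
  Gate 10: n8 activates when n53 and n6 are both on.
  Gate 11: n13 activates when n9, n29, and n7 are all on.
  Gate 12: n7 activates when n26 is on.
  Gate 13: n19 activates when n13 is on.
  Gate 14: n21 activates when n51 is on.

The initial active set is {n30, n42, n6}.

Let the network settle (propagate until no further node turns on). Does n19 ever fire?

n30 and n42 are on, so n29 activates (Gate 5).
Gate 9: n29, n42, and n6 on → n26 on.
n26 is on, so n7 activates (Gate 12).
Gate 1: n7, n26, and n29 on → n9 on.
n9, n29, and n7 are on, so n13 activates (Gate 11).
Gate 13: n13 on → n19 on.

Yes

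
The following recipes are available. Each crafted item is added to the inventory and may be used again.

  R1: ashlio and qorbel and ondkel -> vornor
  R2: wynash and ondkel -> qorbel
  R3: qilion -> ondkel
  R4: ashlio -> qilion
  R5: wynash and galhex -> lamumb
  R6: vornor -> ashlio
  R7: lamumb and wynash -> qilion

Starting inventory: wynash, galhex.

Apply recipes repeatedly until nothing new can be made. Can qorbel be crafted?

Yes

wynash and galhex -> lamumb (R5).
lamumb and wynash -> qilion (R7).
qilion -> ondkel (R3).
Using R2, wynash and ondkel make qorbel.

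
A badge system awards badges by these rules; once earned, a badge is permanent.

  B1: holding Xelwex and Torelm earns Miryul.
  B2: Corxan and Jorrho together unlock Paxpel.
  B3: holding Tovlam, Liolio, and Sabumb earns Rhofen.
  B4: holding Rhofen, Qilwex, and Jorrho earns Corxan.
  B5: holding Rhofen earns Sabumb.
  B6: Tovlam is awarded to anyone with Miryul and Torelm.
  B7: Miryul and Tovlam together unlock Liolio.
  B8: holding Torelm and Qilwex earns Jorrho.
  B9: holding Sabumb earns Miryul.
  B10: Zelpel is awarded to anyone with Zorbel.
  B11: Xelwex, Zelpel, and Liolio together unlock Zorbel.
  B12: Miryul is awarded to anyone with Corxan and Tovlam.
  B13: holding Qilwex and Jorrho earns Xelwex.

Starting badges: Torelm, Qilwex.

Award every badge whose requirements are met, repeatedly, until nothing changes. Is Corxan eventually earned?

No

Corxan would need Rhofen, Qilwex, and Jorrho (B4), but Rhofen is never earned.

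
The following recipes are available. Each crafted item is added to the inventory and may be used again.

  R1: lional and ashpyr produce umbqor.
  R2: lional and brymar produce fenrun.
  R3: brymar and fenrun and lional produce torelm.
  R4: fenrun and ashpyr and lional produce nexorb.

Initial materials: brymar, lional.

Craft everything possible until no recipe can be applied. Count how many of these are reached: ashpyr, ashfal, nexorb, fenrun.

1

lional and brymar → fenrun (R2).
No rule produces ashpyr, and it is not given.
No rule produces ashfal, and it is not given.
nexorb would need fenrun, ashpyr, and lional (R4), but ashpyr is never obtained.
fenrun: reached.
Reached: fenrun — 1 of the 4.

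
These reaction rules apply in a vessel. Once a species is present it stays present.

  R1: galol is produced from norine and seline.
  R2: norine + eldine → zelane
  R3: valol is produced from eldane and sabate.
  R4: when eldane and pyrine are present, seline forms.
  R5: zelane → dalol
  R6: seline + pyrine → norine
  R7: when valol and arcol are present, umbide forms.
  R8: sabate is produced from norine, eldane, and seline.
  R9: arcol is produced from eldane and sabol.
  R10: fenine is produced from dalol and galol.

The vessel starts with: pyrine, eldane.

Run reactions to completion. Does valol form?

eldane and pyrine present → seline forms (R4).
seline and pyrine present → norine forms (R6).
norine, eldane, and seline present → sabate forms (R8).
eldane and sabate present → valol forms (R3).

Yes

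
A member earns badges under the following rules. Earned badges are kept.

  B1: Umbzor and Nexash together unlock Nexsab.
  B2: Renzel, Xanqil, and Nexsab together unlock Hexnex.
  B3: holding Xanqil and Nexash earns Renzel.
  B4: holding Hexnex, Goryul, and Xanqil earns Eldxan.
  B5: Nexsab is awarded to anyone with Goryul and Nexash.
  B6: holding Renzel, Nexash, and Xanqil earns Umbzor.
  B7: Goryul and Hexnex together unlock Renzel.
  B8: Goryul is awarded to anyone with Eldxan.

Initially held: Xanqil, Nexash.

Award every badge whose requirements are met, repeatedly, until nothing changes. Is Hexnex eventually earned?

Yes

With Xanqil and Nexash, Renzel is earned (B3).
With Renzel, Nexash, and Xanqil, Umbzor is earned (B6).
With Umbzor and Nexash, Nexsab is earned (B1).
With Renzel, Xanqil, and Nexsab, Hexnex is earned (B2).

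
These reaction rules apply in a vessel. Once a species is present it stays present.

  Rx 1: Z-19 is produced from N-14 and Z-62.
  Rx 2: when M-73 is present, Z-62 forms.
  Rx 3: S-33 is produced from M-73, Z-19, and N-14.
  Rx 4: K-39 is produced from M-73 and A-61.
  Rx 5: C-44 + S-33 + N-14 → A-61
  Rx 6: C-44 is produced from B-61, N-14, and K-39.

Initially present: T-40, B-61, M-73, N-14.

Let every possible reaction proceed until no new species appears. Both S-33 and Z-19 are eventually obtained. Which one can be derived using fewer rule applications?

Z-19

Z-19: M-73 present → Z-62 forms (Rx 2). N-14 and Z-62 present → Z-19 forms (Rx 1). [2 rule applications]
S-33: M-73 present → Z-62 forms (Rx 2). N-14 and Z-62 present → Z-19 forms (Rx 1). M-73, Z-19, and N-14 present → S-33 forms (Rx 3). [3 rule applications]
Z-19 needs fewer.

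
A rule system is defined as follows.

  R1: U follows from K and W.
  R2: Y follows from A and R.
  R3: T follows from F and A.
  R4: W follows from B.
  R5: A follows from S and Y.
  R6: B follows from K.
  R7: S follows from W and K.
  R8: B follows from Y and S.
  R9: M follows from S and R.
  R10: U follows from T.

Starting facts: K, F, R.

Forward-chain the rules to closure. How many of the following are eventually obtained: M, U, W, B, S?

K holds, so B follows (R6).
From B, R4 gives W.
K and W hold, so U follows (R1).
From W and K, R7 gives S.
From S and R, R9 gives M.
M: reached.
U: reached.
W: reached.
B: reached.
S: reached.
All 5 are reached.

5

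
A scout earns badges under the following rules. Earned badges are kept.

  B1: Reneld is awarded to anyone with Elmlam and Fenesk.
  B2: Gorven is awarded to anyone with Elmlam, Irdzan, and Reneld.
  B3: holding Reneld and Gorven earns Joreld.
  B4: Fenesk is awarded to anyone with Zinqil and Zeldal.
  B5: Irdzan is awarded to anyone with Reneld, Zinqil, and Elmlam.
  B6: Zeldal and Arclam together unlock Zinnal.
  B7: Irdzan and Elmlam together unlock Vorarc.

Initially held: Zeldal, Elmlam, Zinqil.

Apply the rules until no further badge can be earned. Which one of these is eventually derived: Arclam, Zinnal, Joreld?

Joreld

With Zinqil and Zeldal, Fenesk is earned (B4).
With Elmlam and Fenesk, Reneld is earned (B1).
With Reneld, Zinqil, and Elmlam, Irdzan is earned (B5).
With Elmlam, Irdzan, and Reneld, Gorven is earned (B2).
With Reneld and Gorven, Joreld is earned (B3).
No rule produces Arclam, and it is not given. Zinnal would need Zeldal and Arclam (B6), but Arclam is never earned.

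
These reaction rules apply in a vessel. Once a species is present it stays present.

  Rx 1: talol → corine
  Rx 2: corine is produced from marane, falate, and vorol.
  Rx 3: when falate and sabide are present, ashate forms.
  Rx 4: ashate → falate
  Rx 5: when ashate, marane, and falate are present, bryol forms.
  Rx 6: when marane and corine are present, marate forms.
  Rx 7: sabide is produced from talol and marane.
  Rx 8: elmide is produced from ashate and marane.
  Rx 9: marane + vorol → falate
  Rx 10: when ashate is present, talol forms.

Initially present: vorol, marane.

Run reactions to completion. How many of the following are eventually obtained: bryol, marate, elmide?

1

marane and vorol present → falate forms (Rx 9).
marane, falate, and vorol present → corine forms (Rx 2).
marane and corine present → marate forms (Rx 6).
bryol would need ashate, marane, and falate (Rx 5), but ashate never forms.
marate: reached.
elmide would need ashate and marane (Rx 8), but ashate never forms.
Reached: marate — 1 of the 3.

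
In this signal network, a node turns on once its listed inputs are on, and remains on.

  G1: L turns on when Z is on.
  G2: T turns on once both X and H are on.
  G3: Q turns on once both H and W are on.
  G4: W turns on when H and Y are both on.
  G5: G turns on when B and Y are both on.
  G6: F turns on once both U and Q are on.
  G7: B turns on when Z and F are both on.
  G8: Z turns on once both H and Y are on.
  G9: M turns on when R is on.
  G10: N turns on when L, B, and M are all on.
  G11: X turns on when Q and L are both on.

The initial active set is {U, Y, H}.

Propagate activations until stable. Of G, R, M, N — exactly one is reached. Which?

H and Y are on, so Z turns on (G8).
H and Y are on, so W turns on (G4).
G3: H and W on → Q on.
G6: U and Q on → F on.
G7: Z and F on → B on.
G5: B and Y on → G on.
N would need L, B, and M (G10), but M never turns on. M would need R (G9), but R never turns on. No rule produces R, and it is not given.

G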